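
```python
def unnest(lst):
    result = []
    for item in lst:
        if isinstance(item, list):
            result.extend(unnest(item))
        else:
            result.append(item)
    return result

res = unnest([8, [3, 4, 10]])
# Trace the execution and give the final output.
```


unnest([8, [3, 4, 10]])
Processing each element:
  8 is not a list -> append 8
  [3, 4, 10] is a list -> unnest recursively -> [3, 4, 10]
= [8, 3, 4, 10]


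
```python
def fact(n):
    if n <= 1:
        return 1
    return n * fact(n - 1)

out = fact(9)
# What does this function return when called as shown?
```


fact(9)
= 9 * fact(8)
= 9 * 8 * fact(7)
= 9 * 8 * 7 * fact(6)
= 9 * 8 * 7 * 6 * fact(5)
= 9 * 8 * 7 * 6 * 5 * fact(4)
= 9 * 8 * 7 * 6 * 5 * 4 * fact(3)
= 9 * 8 * 7 * 6 * 5 * 4 * 3 * fact(2)
= 9 * 8 * 7 * 6 * 5 * 4 * 3 * 2 * fact(1)
= 9 * 8 * 7 * 6 * 5 * 4 * 3 * 2 * 1
= 362880


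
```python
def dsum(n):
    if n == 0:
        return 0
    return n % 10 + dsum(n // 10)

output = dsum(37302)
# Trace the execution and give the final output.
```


dsum(37302)
= 2 + dsum(3730)
= 2 + 0 + dsum(373)
= 2 + 0 + 3 + dsum(37)
= 2 + 0 + 3 + 7 + dsum(3)
= 2 + 0 + 3 + 7 + 3 + dsum(0)
= 2 + 0 + 3 + 7 + 3 + 0
= 15


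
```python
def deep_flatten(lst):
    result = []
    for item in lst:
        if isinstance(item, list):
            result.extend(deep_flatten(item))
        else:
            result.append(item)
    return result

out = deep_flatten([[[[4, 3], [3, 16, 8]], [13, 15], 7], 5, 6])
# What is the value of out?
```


deep_flatten([[[[4, 3], [3, 16, 8]], [13, 15], 7], 5, 6])
Processing each element:
  [[[4, 3], [3, 16, 8]], [13, 15], 7] is a list -> deep_flatten recursively -> [4, 3, 3, 16, 8, 13, 15, 7]
  5 is not a list -> append 5
  6 is not a list -> append 6
= [4, 3, 3, 16, 8, 13, 15, 7, 5, 6]


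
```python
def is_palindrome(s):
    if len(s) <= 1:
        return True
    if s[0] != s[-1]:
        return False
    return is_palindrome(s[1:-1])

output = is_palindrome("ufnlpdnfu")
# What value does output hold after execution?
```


is_palindrome("ufnlpdnfu")
"ufnlpdnfu": s[0]='u' == s[-1]='u' -> is_palindrome("fnlpdnf")
"fnlpdnf": s[0]='f' == s[-1]='f' -> is_palindrome("nlpdn")
"nlpdn": s[0]='n' == s[-1]='n' -> is_palindrome("lpd")
"lpd": s[0]='l' != s[-1]='d' -> False
= False


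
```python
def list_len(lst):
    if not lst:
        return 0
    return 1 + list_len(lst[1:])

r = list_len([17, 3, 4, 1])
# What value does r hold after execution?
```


list_len([17, 3, 4, 1])
= 1 + list_len([3, 4, 1])
= 1 + 1 + list_len([4, 1])
= 1 + 1 + 1 + list_len([1])
= 1 + 1 + 1 + 1 + list_len([])
= 1 + 1 + 1 + 1 + 0
= 4


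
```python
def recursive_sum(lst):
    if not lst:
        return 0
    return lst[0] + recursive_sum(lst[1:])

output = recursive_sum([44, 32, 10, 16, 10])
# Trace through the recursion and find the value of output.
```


recursive_sum([44, 32, 10, 16, 10])
= 44 + recursive_sum([32, 10, 16, 10])
= 44 + 32 + recursive_sum([10, 16, 10])
= 44 + 32 + 10 + recursive_sum([16, 10])
= 44 + 32 + 10 + 16 + recursive_sum([10])
= 44 + 32 + 10 + 16 + 10 + recursive_sum([])
= 44 + 32 + 10 + 16 + 10 + 0
= 112


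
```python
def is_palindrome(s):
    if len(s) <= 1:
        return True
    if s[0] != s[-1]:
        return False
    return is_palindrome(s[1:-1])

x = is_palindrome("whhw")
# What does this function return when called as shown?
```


is_palindrome("whhw")
"whhw": s[0]='w' == s[-1]='w' -> is_palindrome("hh")
"hh": s[0]='h' == s[-1]='h' -> is_palindrome("")
"": len <= 1 -> True
= True


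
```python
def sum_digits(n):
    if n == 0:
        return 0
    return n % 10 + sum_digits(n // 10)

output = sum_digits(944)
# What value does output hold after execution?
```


sum_digits(944)
= 4 + sum_digits(94)
= 4 + 4 + sum_digits(9)
= 4 + 4 + 9 + sum_digits(0)
= 4 + 4 + 9 + 0
= 17


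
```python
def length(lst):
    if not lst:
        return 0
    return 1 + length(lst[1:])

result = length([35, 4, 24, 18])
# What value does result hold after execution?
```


length([35, 4, 24, 18])
= 1 + length([4, 24, 18])
= 1 + 1 + length([24, 18])
= 1 + 1 + 1 + length([18])
= 1 + 1 + 1 + 1 + length([])
= 1 + 1 + 1 + 1 + 0
= 4


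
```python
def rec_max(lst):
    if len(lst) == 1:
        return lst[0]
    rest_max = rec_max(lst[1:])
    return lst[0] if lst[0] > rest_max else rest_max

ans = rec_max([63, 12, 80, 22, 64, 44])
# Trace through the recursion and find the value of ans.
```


rec_max([63, 12, 80, 22, 64, 44])
= compare 63 with rec_max([12, 80, 22, 64, 44])
= compare 12 with rec_max([80, 22, 64, 44])
= compare 80 with rec_max([22, 64, 44])
= compare 22 with rec_max([64, 44])
= compare 64 with rec_max([44])
Base: rec_max([44]) = 44
compare 64 with 44: max = 64
compare 22 with 64: max = 64
compare 80 with 64: max = 80
compare 12 with 80: max = 80
compare 63 with 80: max = 80
= 80


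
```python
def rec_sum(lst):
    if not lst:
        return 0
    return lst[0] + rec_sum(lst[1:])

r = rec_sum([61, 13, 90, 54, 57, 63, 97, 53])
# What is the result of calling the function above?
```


rec_sum([61, 13, 90, 54, 57, 63, 97, 53])
= 61 + rec_sum([13, 90, 54, 57, 63, 97, 53])
= 61 + 13 + rec_sum([90, 54, 57, 63, 97, 53])
= 61 + 13 + 90 + rec_sum([54, 57, 63, 97, 53])
= 61 + 13 + 90 + 54 + rec_sum([57, 63, 97, 53])
= 61 + 13 + 90 + 54 + 57 + rec_sum([63, 97, 53])
= 61 + 13 + 90 + 54 + 57 + 63 + rec_sum([97, 53])
= 61 + 13 + 90 + 54 + 57 + 63 + 97 + rec_sum([53])
= 61 + 13 + 90 + 54 + 57 + 63 + 97 + 53 + rec_sum([])
= 61 + 13 + 90 + 54 + 57 + 63 + 97 + 53 + 0
= 488


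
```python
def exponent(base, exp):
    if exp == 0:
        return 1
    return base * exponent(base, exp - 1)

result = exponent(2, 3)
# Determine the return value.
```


exponent(2, 3)
= 2 * exponent(2, 2)
= 2 * 2 * exponent(2, 1)
= 2 * 2 * 2 * exponent(2, 0)
= 2 * 2 * 2 * 1
= 8


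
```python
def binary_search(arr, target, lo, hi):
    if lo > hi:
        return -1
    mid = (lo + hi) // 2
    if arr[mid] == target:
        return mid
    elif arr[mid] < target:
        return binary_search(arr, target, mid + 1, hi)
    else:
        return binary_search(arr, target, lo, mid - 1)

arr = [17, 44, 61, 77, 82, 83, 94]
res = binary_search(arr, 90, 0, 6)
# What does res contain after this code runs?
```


binary_search(arr, 90, 0, 6)
lo=0, hi=6, mid=3, arr[mid]=77
77 < 90, search right half
lo=4, hi=6, mid=5, arr[mid]=83
83 < 90, search right half
lo=6, hi=6, mid=6, arr[mid]=94
94 > 90, search left half
lo > hi, target not found, return -1
= -1


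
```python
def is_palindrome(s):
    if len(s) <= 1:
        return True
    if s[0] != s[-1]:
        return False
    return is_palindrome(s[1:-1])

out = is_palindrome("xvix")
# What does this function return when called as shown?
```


is_palindrome("xvix")
"xvix": s[0]='x' == s[-1]='x' -> is_palindrome("vi")
"vi": s[0]='v' != s[-1]='i' -> False
= False


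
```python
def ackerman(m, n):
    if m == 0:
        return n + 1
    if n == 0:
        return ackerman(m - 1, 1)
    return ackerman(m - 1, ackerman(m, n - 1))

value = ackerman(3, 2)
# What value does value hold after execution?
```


ackerman(3, 2)
= ackerman(2, ackerman(3, 1))
First compute ackerman(3, 1) = 13
= ackerman(2, 13)
= 29


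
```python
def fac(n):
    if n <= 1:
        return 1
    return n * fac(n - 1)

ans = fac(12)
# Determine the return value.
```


fac(12)
= 12 * fac(11)
= 12 * 11 * fac(10)
= 12 * 11 * 10 * fac(9)
= 12 * 11 * 10 * 9 * fac(8)
= 12 * 11 * 10 * 9 * 8 * fac(7)
= 12 * 11 * 10 * 9 * 8 * 7 * fac(6)
= 12 * 11 * 10 * 9 * 8 * 7 * 6 * fac(5)
= 12 * 11 * 10 * 9 * 8 * 7 * 6 * 5 * fac(4)
= 12 * 11 * 10 * 9 * 8 * 7 * 6 * 5 * 4 * fac(3)
= 12 * 11 * 10 * 9 * 8 * 7 * 6 * 5 * 4 * 3 * fac(2)
= 12 * 11 * 10 * 9 * 8 * 7 * 6 * 5 * 4 * 3 * 2 * fac(1)
= 12 * 11 * 10 * 9 * 8 * 7 * 6 * 5 * 4 * 3 * 2 * 1
= 479001600


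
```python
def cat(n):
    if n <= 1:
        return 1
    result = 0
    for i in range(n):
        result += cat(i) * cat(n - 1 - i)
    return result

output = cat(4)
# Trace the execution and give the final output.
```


cat(4)
= sum of cat(i) * cat(4-1-i) for i in 0..3
First compute sub-values bottom-up:
  cat(0) = 1, cat(1) = 1
  cat(2) = 1*1 + 1*1 = 2
  cat(3) = 1*2 + 1*1 + 2*1 = 5
Now cat(4):
  cat(0)*cat(3) = 1*5 = 5
  cat(1)*cat(2) = 1*2 = 2
  cat(2)*cat(1) = 2*1 = 2
  cat(3)*cat(0) = 5*1 = 5
= 5 + 2 + 2 + 5
= 14


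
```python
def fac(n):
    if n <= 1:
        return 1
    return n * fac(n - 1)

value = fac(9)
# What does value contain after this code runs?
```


fac(9)
= 9 * fac(8)
= 9 * 8 * fac(7)
= 9 * 8 * 7 * fac(6)
= 9 * 8 * 7 * 6 * fac(5)
= 9 * 8 * 7 * 6 * 5 * fac(4)
= 9 * 8 * 7 * 6 * 5 * 4 * fac(3)
= 9 * 8 * 7 * 6 * 5 * 4 * 3 * fac(2)
= 9 * 8 * 7 * 6 * 5 * 4 * 3 * 2 * fac(1)
= 9 * 8 * 7 * 6 * 5 * 4 * 3 * 2 * 1
= 362880


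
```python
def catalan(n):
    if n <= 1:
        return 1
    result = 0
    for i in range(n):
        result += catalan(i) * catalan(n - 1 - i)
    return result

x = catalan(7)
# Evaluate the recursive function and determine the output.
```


catalan(7)
= sum of catalan(i) * catalan(7-1-i) for i in 0..6
First compute sub-values bottom-up:
  catalan(0) = 1, catalan(1) = 1
  catalan(2) = 1*1 + 1*1 = 2
  catalan(3) = 1*2 + 1*1 + 2*1 = 5
  catalan(4) = 1*5 + 1*2 + 2*1 + 5*1 = 14
  catalan(5) = 1*14 + 1*5 + 2*2 + 5*1 + 14*1 = 42
  catalan(6) = 1*42 + 1*14 + 2*5 + 5*2 + 14*1 + 42*1 = 132
Now catalan(7):
  catalan(0)*catalan(6) = 1*132 = 132
  catalan(1)*catalan(5) = 1*42 = 42
  catalan(2)*catalan(4) = 2*14 = 28
  catalan(3)*catalan(3) = 5*5 = 25
  catalan(4)*catalan(2) = 14*2 = 28
  catalan(5)*catalan(1) = 42*1 = 42
  catalan(6)*catalan(0) = 132*1 = 132
= 132 + 42 + 28 + 25 + 28 + 42 + 132
= 429


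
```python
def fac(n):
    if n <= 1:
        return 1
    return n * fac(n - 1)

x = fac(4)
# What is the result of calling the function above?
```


fac(4)
= 4 * fac(3)
= 4 * 3 * fac(2)
= 4 * 3 * 2 * fac(1)
= 4 * 3 * 2 * 1
= 24


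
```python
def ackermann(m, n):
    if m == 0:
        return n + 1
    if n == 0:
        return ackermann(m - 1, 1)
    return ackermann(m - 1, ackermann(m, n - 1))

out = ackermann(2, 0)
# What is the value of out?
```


ackermann(2, 0)
n == 0: return ackermann(1, 1)
= ackermann(1, 1) = 3
= 3


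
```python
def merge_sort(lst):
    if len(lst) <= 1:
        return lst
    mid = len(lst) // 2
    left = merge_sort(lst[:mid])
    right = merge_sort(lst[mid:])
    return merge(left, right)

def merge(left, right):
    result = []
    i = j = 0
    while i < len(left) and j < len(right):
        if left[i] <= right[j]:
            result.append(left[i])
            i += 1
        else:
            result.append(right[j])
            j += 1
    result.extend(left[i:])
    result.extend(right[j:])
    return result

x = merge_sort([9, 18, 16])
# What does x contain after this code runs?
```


merge_sort([9, 18, 16])
Split into [9] and [18, 16]
Left sorted: [9]
Right sorted: [16, 18]
Merge [9] and [16, 18]
= [9, 16, 18]


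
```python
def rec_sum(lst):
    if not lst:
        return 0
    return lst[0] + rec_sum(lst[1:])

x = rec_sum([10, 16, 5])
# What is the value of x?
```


rec_sum([10, 16, 5])
= 10 + rec_sum([16, 5])
= 10 + 16 + rec_sum([5])
= 10 + 16 + 5 + rec_sum([])
= 10 + 16 + 5 + 0
= 31


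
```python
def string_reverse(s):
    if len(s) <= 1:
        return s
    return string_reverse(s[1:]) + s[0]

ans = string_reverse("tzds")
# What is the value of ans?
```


string_reverse("tzds")
= string_reverse("zds") + "t"
= string_reverse("ds") + "z" + "t"
= string_reverse("s") + "d" + "z" + "t"
= "s" + "d" + "z" + "t"
= "sdzt"


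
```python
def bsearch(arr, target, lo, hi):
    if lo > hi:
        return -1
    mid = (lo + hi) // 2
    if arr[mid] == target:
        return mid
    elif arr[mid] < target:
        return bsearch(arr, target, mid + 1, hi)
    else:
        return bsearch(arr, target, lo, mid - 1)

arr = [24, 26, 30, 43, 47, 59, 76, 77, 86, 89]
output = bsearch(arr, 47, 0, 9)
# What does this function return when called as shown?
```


bsearch(arr, 47, 0, 9)
lo=0, hi=9, mid=4, arr[mid]=47
arr[4] == 47, found at index 4
= 4


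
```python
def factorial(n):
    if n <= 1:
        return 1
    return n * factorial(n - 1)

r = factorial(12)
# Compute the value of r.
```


factorial(12)
= 12 * factorial(11)
= 12 * 11 * factorial(10)
= 12 * 11 * 10 * factorial(9)
= 12 * 11 * 10 * 9 * factorial(8)
= 12 * 11 * 10 * 9 * 8 * factorial(7)
= 12 * 11 * 10 * 9 * 8 * 7 * factorial(6)
= 12 * 11 * 10 * 9 * 8 * 7 * 6 * factorial(5)
= 12 * 11 * 10 * 9 * 8 * 7 * 6 * 5 * factorial(4)
= 12 * 11 * 10 * 9 * 8 * 7 * 6 * 5 * 4 * factorial(3)
= 12 * 11 * 10 * 9 * 8 * 7 * 6 * 5 * 4 * 3 * factorial(2)
= 12 * 11 * 10 * 9 * 8 * 7 * 6 * 5 * 4 * 3 * 2 * factorial(1)
= 12 * 11 * 10 * 9 * 8 * 7 * 6 * 5 * 4 * 3 * 2 * 1
= 479001600


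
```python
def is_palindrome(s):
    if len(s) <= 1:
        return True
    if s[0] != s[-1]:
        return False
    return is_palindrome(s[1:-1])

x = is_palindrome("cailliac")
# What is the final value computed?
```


is_palindrome("cailliac")
"cailliac": s[0]='c' == s[-1]='c' -> is_palindrome("aillia")
"aillia": s[0]='a' == s[-1]='a' -> is_palindrome("illi")
"illi": s[0]='i' == s[-1]='i' -> is_palindrome("ll")
"ll": s[0]='l' == s[-1]='l' -> is_palindrome("")
"": len <= 1 -> True
= True


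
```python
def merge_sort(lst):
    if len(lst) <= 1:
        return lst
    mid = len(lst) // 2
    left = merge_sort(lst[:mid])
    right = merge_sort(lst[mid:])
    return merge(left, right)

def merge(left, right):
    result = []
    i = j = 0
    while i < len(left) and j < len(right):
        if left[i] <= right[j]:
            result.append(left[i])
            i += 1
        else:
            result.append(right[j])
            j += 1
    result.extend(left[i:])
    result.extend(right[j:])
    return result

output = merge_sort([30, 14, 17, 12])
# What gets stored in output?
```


merge_sort([30, 14, 17, 12])
Split into [30, 14] and [17, 12]
Left sorted: [14, 30]
Right sorted: [12, 17]
Merge [14, 30] and [12, 17]
= [12, 14, 17, 30]


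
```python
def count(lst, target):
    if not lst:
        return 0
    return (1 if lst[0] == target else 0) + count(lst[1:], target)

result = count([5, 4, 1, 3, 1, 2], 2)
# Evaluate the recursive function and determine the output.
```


count([5, 4, 1, 3, 1, 2], 2)
lst[0]=5 != 2: 0 + count([4, 1, 3, 1, 2], 2)
lst[0]=4 != 2: 0 + count([1, 3, 1, 2], 2)
lst[0]=1 != 2: 0 + count([3, 1, 2], 2)
lst[0]=3 != 2: 0 + count([1, 2], 2)
lst[0]=1 != 2: 0 + count([2], 2)
lst[0]=2 == 2: 1 + count([], 2)
= 1


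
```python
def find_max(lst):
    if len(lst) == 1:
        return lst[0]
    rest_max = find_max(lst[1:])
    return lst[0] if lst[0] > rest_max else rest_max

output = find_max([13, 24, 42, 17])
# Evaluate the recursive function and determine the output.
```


find_max([13, 24, 42, 17])
= compare 13 with find_max([24, 42, 17])
= compare 24 with find_max([42, 17])
= compare 42 with find_max([17])
Base: find_max([17]) = 17
compare 42 with 17: max = 42
compare 24 with 42: max = 42
compare 13 with 42: max = 42
= 42


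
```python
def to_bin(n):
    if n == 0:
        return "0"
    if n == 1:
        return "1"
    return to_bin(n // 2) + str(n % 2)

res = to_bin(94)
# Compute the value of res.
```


to_bin(94)
= to_bin(47) + "0"
= to_bin(23) + "1" + "0"
= to_bin(11) + "1" + "1" + "0"
= to_bin(5) + "1" + "1" + "1" + "0"
= to_bin(2) + "1" + "1" + "1" + "1" + "0"
= to_bin(1) + "0" + "1" + "1" + "1" + "1" + "0"
= "1" + "0" + "1" + "1" + "1" + "1" + "0"
= "1011110"


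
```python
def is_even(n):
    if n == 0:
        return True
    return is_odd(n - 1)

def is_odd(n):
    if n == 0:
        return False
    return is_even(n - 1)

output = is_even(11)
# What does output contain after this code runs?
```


is_even(11)
= is_odd(10)
= is_even(9)
= is_odd(8)
= is_even(7)
= is_odd(6)
= is_even(5)
= is_odd(4)
= is_even(3)
= is_odd(2)
= is_even(1)
= is_odd(0)
n == 0: return False
= False


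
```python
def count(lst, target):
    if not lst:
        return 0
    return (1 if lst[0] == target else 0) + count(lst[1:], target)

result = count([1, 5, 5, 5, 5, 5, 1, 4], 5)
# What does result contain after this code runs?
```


count([1, 5, 5, 5, 5, 5, 1, 4], 5)
lst[0]=1 != 5: 0 + count([5, 5, 5, 5, 5, 1, 4], 5)
lst[0]=5 == 5: 1 + count([5, 5, 5, 5, 1, 4], 5)
lst[0]=5 == 5: 1 + count([5, 5, 5, 1, 4], 5)
lst[0]=5 == 5: 1 + count([5, 5, 1, 4], 5)
lst[0]=5 == 5: 1 + count([5, 1, 4], 5)
lst[0]=5 == 5: 1 + count([1, 4], 5)
lst[0]=1 != 5: 0 + count([4], 5)
lst[0]=4 != 5: 0 + count([], 5)
= 5


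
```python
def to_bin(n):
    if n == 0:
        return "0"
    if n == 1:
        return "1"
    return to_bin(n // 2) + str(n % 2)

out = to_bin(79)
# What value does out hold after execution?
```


to_bin(79)
= to_bin(39) + "1"
= to_bin(19) + "1" + "1"
= to_bin(9) + "1" + "1" + "1"
= to_bin(4) + "1" + "1" + "1" + "1"
= to_bin(2) + "0" + "1" + "1" + "1" + "1"
= to_bin(1) + "0" + "0" + "1" + "1" + "1" + "1"
= "1" + "0" + "0" + "1" + "1" + "1" + "1"
= "1001111"


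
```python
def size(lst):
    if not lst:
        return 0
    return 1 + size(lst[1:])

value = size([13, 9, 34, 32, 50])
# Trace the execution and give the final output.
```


size([13, 9, 34, 32, 50])
= 1 + size([9, 34, 32, 50])
= 1 + 1 + size([34, 32, 50])
= 1 + 1 + 1 + size([32, 50])
= 1 + 1 + 1 + 1 + size([50])
= 1 + 1 + 1 + 1 + 1 + size([])
= 1 + 1 + 1 + 1 + 1 + 0
= 5


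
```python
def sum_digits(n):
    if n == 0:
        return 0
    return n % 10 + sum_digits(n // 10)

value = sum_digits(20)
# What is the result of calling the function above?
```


sum_digits(20)
= 0 + sum_digits(2)
= 0 + 2 + sum_digits(0)
= 0 + 2 + 0
= 2


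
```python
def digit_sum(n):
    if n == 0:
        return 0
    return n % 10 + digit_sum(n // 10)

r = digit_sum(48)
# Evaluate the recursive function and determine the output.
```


digit_sum(48)
= 8 + digit_sum(4)
= 8 + 4 + digit_sum(0)
= 8 + 4 + 0
= 12


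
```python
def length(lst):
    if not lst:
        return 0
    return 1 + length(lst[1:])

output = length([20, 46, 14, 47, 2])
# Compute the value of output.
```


length([20, 46, 14, 47, 2])
= 1 + length([46, 14, 47, 2])
= 1 + 1 + length([14, 47, 2])
= 1 + 1 + 1 + length([47, 2])
= 1 + 1 + 1 + 1 + length([2])
= 1 + 1 + 1 + 1 + 1 + length([])
= 1 + 1 + 1 + 1 + 1 + 0
= 5


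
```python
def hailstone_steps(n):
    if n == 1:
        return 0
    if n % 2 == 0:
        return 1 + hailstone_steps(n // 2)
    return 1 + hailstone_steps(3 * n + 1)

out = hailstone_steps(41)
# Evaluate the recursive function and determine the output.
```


hailstone_steps(41)
41 is odd -> 3*41+1 = 124 -> hailstone_steps(124)
124 is even -> hailstone_steps(62)
62 is even -> hailstone_steps(31)
31 is odd -> 3*31+1 = 94 -> hailstone_steps(94)
94 is even -> hailstone_steps(47)
47 is odd -> 3*47+1 = 142 -> hailstone_steps(142)
142 is even -> hailstone_steps(71)
71 is odd -> 3*71+1 = 214 -> hailstone_steps(214)
214 is even -> hailstone_steps(107)
107 is odd -> 3*107+1 = 322 -> hailstone_steps(322)
322 is even -> hailstone_steps(161)
161 is odd -> 3*161+1 = 484 -> hailstone_steps(484)
484 is even -> hailstone_steps(242)
242 is even -> hailstone_steps(121)
121 is odd -> 3*121+1 = 364 -> hailstone_steps(364)
364 is even -> hailstone_steps(182)
182 is even -> hailstone_steps(91)
91 is odd -> 3*91+1 = 274 -> hailstone_steps(274)
274 is even -> hailstone_steps(137)
137 is odd -> 3*137+1 = 412 -> hailstone_steps(412)
412 is even -> hailstone_steps(206)
206 is even -> hailstone_steps(103)
103 is odd -> 3*103+1 = 310 -> hailstone_steps(310)
310 is even -> hailstone_steps(155)
155 is odd -> 3*155+1 = 466 -> hailstone_steps(466)
466 is even -> hailstone_steps(233)
233 is odd -> 3*233+1 = 700 -> hailstone_steps(700)
700 is even -> hailstone_steps(350)
350 is even -> hailstone_steps(175)
175 is odd -> 3*175+1 = 526 -> hailstone_steps(526)
526 is even -> hailstone_steps(263)
263 is odd -> 3*263+1 = 790 -> hailstone_steps(790)
790 is even -> hailstone_steps(395)
395 is odd -> 3*395+1 = 1186 -> hailstone_steps(1186)
1186 is even -> hailstone_steps(593)
593 is odd -> 3*593+1 = 1780 -> hailstone_steps(1780)
1780 is even -> hailstone_steps(890)
890 is even -> hailstone_steps(445)
445 is odd -> 3*445+1 = 1336 -> hailstone_steps(1336)
1336 is even -> hailstone_steps(668)
668 is even -> hailstone_steps(334)
334 is even -> hailstone_steps(167)
167 is odd -> 3*167+1 = 502 -> hailstone_steps(502)
502 is even -> hailstone_steps(251)
251 is odd -> 3*251+1 = 754 -> hailstone_steps(754)
754 is even -> hailstone_steps(377)
377 is odd -> 3*377+1 = 1132 -> hailstone_steps(1132)
1132 is even -> hailstone_steps(566)
566 is even -> hailstone_steps(283)
283 is odd -> 3*283+1 = 850 -> hailstone_steps(850)
850 is even -> hailstone_steps(425)
425 is odd -> 3*425+1 = 1276 -> hailstone_steps(1276)
1276 is even -> hailstone_steps(638)
638 is even -> hailstone_steps(319)
319 is odd -> 3*319+1 = 958 -> hailstone_steps(958)
958 is even -> hailstone_steps(479)
479 is odd -> 3*479+1 = 1438 -> hailstone_steps(1438)
1438 is even -> hailstone_steps(719)
719 is odd -> 3*719+1 = 2158 -> hailstone_steps(2158)
2158 is even -> hailstone_steps(1079)
1079 is odd -> 3*1079+1 = 3238 -> hailstone_steps(3238)
3238 is even -> hailstone_steps(1619)
1619 is odd -> 3*1619+1 = 4858 -> hailstone_steps(4858)
4858 is even -> hailstone_steps(2429)
2429 is odd -> 3*2429+1 = 7288 -> hailstone_steps(7288)
7288 is even -> hailstone_steps(3644)
3644 is even -> hailstone_steps(1822)
1822 is even -> hailstone_steps(911)
911 is odd -> 3*911+1 = 2734 -> hailstone_steps(2734)
2734 is even -> hailstone_steps(1367)
1367 is odd -> 3*1367+1 = 4102 -> hailstone_steps(4102)
4102 is even -> hailstone_steps(2051)
2051 is odd -> 3*2051+1 = 6154 -> hailstone_steps(6154)
6154 is even -> hailstone_steps(3077)
3077 is odd -> 3*3077+1 = 9232 -> hailstone_steps(9232)
9232 is even -> hailstone_steps(4616)
4616 is even -> hailstone_steps(2308)
2308 is even -> hailstone_steps(1154)
1154 is even -> hailstone_steps(577)
577 is odd -> 3*577+1 = 1732 -> hailstone_steps(1732)
1732 is even -> hailstone_steps(866)
866 is even -> hailstone_steps(433)
433 is odd -> 3*433+1 = 1300 -> hailstone_steps(1300)
1300 is even -> hailstone_steps(650)
650 is even -> hailstone_steps(325)
325 is odd -> 3*325+1 = 976 -> hailstone_steps(976)
976 is even -> hailstone_steps(488)
488 is even -> hailstone_steps(244)
244 is even -> hailstone_steps(122)
122 is even -> hailstone_steps(61)
61 is odd -> 3*61+1 = 184 -> hailstone_steps(184)
184 is even -> hailstone_steps(92)
92 is even -> hailstone_steps(46)
46 is even -> hailstone_steps(23)
23 is odd -> 3*23+1 = 70 -> hailstone_steps(70)
70 is even -> hailstone_steps(35)
35 is odd -> 3*35+1 = 106 -> hailstone_steps(106)
106 is even -> hailstone_steps(53)
53 is odd -> 3*53+1 = 160 -> hailstone_steps(160)
160 is even -> hailstone_steps(80)
80 is even -> hailstone_steps(40)
40 is even -> hailstone_steps(20)
20 is even -> hailstone_steps(10)
10 is even -> hailstone_steps(5)
5 is odd -> 3*5+1 = 16 -> hailstone_steps(16)
16 is even -> hailstone_steps(8)
8 is even -> hailstone_steps(4)
4 is even -> hailstone_steps(2)
2 is even -> hailstone_steps(1)
Reached 1 after 109 steps
= 109


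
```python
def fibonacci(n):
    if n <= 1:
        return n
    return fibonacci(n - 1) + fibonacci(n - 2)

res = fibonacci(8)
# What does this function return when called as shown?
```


fibonacci(8)
= fibonacci(7) + fibonacci(6)
= (fibonacci(6) + fibonacci(5)) + fibonacci(6)
Computing bottom-up: fibonacci(0)=0, fibonacci(1)=1, fibonacci(2)=1, fibonacci(3)=2, fibonacci(4)=3, fibonacci(5)=5, fibonacci(6)=8, fibonacci(7)=13, fibonacci(8)=21
= 21


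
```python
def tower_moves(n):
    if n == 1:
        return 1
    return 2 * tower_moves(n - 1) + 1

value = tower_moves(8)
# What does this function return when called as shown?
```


tower_moves(8)
= 2 * tower_moves(7) + 1
= 2 * (2 * tower_moves(6) + 1) + 1
= 2 * (2 * (2 * tower_moves(5) + 1) + 1) + 1
= 2 * (2 * (2 * (2 * tower_moves(4) + 1) + 1) + 1) + 1
= 2 * (2 * (2 * (2 * (2 * tower_moves(3) + 1) + 1) + 1) + 1) + 1
= 2 * (2 * (2 * (2 * (2 * (2 * tower_moves(2) + 1) + 1) + 1) + 1) + 1) + 1
= 2 * (2 * (2 * (2 * (2 * (2 * (2 * tower_moves(1) + 1) + 1) + 1) + 1) + 1) + 1) + 1
Now compute bottom-up:
tower_moves(1) = 1
tower_moves(2) = 2 * 1 + 1 = 3
tower_moves(3) = 2 * 3 + 1 = 7
tower_moves(4) = 2 * 7 + 1 = 15
tower_moves(5) = 2 * 15 + 1 = 31
tower_moves(6) = 2 * 31 + 1 = 63
tower_moves(7) = 2 * 63 + 1 = 127
tower_moves(8) = 2 * 127 + 1 = 255
= 255


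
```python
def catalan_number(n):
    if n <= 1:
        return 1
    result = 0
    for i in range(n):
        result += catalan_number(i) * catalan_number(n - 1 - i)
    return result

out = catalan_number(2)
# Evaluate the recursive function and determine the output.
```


catalan_number(2)
= sum of catalan_number(i) * catalan_number(2-1-i) for i in 0..1
  catalan_number(0)*catalan_number(1) = 1*1 = 1
  catalan_number(1)*catalan_number(0) = 1*1 = 1
= 1 + 1
= 2


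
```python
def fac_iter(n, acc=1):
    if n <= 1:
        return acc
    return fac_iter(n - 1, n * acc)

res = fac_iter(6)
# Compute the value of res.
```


fac_iter(6, 1)
= fac_iter(5, 6 * 1) = fac_iter(5, 6)
= fac_iter(4, 5 * 6) = fac_iter(4, 30)
= fac_iter(3, 4 * 30) = fac_iter(3, 120)
= fac_iter(2, 3 * 120) = fac_iter(2, 360)
= fac_iter(1, 2 * 360) = fac_iter(1, 720)
n <= 1, return acc = 720


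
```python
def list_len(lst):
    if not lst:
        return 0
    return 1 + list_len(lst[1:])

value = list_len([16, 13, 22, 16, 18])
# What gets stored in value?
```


list_len([16, 13, 22, 16, 18])
= 1 + list_len([13, 22, 16, 18])
= 1 + 1 + list_len([22, 16, 18])
= 1 + 1 + 1 + list_len([16, 18])
= 1 + 1 + 1 + 1 + list_len([18])
= 1 + 1 + 1 + 1 + 1 + list_len([])
= 1 + 1 + 1 + 1 + 1 + 0
= 5


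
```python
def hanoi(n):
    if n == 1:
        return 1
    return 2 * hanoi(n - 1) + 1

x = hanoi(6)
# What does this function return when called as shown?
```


hanoi(6)
= 2 * hanoi(5) + 1
= 2 * (2 * hanoi(4) + 1) + 1
= 2 * (2 * (2 * hanoi(3) + 1) + 1) + 1
= 2 * (2 * (2 * (2 * hanoi(2) + 1) + 1) + 1) + 1
= 2 * (2 * (2 * (2 * (2 * hanoi(1) + 1) + 1) + 1) + 1) + 1
Now compute bottom-up:
hanoi(1) = 1
hanoi(2) = 2 * 1 + 1 = 3
hanoi(3) = 2 * 3 + 1 = 7
hanoi(4) = 2 * 7 + 1 = 15
hanoi(5) = 2 * 15 + 1 = 31
hanoi(6) = 2 * 31 + 1 = 63
= 63


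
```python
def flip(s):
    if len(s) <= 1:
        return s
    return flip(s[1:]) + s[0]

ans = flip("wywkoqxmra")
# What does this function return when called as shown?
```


flip("wywkoqxmra")
= flip("ywkoqxmra") + "w"
= flip("wkoqxmra") + "y" + "w"
= flip("koqxmra") + "w" + "y" + "w"
= flip("oqxmra") + "k" + "w" + "y" + "w"
= flip("qxmra") + "o" + "k" + "w" + "y" + "w"
= flip("xmra") + "q" + "o" + "k" + "w" + "y" + "w"
= flip("mra") + "x" + "q" + "o" + "k" + "w" + "y" + "w"
= flip("ra") + "m" + "x" + "q" + "o" + "k" + "w" + "y" + "w"
= flip("a") + "r" + "m" + "x" + "q" + "o" + "k" + "w" + "y" + "w"
= "a" + "r" + "m" + "x" + "q" + "o" + "k" + "w" + "y" + "w"
= "armxqokwyw"


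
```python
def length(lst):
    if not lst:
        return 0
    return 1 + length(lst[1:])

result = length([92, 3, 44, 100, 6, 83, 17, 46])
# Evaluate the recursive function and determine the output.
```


length([92, 3, 44, 100, 6, 83, 17, 46])
= 1 + length([3, 44, 100, 6, 83, 17, 46])
= 1 + 1 + length([44, 100, 6, 83, 17, 46])
= 1 + 1 + 1 + length([100, 6, 83, 17, 46])
= 1 + 1 + 1 + 1 + length([6, 83, 17, 46])
= 1 + 1 + 1 + 1 + 1 + length([83, 17, 46])
= 1 + 1 + 1 + 1 + 1 + 1 + length([17, 46])
= 1 + 1 + 1 + 1 + 1 + 1 + 1 + length([46])
= 1 + 1 + 1 + 1 + 1 + 1 + 1 + 1 + length([])
= 1 + 1 + 1 + 1 + 1 + 1 + 1 + 1 + 0
= 8


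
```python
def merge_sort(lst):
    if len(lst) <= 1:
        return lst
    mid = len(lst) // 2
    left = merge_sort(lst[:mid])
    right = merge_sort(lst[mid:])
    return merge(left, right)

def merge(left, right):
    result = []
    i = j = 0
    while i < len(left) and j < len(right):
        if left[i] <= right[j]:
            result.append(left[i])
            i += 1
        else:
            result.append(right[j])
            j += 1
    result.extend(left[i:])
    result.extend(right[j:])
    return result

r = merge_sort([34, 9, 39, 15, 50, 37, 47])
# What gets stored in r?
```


merge_sort([34, 9, 39, 15, 50, 37, 47])
Split into [34, 9, 39] and [15, 50, 37, 47]
Left sorted: [9, 34, 39]
Right sorted: [15, 37, 47, 50]
Merge [9, 34, 39] and [15, 37, 47, 50]
= [9, 15, 34, 37, 39, 47, 50]


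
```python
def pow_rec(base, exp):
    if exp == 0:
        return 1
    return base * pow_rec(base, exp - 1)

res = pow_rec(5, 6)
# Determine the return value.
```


pow_rec(5, 6)
= 5 * pow_rec(5, 5)
= 5 * 5 * pow_rec(5, 4)
= 5 * 5 * 5 * pow_rec(5, 3)
= 5 * 5 * 5 * 5 * pow_rec(5, 2)
= 5 * 5 * 5 * 5 * 5 * pow_rec(5, 1)
= 5 * 5 * 5 * 5 * 5 * 5 * pow_rec(5, 0)
= 5 * 5 * 5 * 5 * 5 * 5 * 1
= 15625


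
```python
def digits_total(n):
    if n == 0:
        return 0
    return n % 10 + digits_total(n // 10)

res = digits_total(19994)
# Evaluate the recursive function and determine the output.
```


digits_total(19994)
= 4 + digits_total(1999)
= 4 + 9 + digits_total(199)
= 4 + 9 + 9 + digits_total(19)
= 4 + 9 + 9 + 9 + digits_total(1)
= 4 + 9 + 9 + 9 + 1 + digits_total(0)
= 4 + 9 + 9 + 9 + 1 + 0
= 32


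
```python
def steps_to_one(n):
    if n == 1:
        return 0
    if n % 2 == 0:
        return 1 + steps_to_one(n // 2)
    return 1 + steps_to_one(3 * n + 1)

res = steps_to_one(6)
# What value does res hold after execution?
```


steps_to_one(6)
6 is even -> steps_to_one(3)
3 is odd -> 3*3+1 = 10 -> steps_to_one(10)
10 is even -> steps_to_one(5)
5 is odd -> 3*5+1 = 16 -> steps_to_one(16)
16 is even -> steps_to_one(8)
8 is even -> steps_to_one(4)
4 is even -> steps_to_one(2)
2 is even -> steps_to_one(1)
Reached 1 after 8 steps
= 8


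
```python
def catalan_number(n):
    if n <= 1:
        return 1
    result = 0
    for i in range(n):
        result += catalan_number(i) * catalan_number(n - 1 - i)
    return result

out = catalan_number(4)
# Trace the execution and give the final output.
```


catalan_number(4)
= sum of catalan_number(i) * catalan_number(4-1-i) for i in 0..3
First compute sub-values bottom-up:
  catalan_number(0) = 1, catalan_number(1) = 1
  catalan_number(2) = 1*1 + 1*1 = 2
  catalan_number(3) = 1*2 + 1*1 + 2*1 = 5
Now catalan_number(4):
  catalan_number(0)*catalan_number(3) = 1*5 = 5
  catalan_number(1)*catalan_number(2) = 1*2 = 2
  catalan_number(2)*catalan_number(1) = 2*1 = 2
  catalan_number(3)*catalan_number(0) = 5*1 = 5
= 5 + 2 + 2 + 5
= 14


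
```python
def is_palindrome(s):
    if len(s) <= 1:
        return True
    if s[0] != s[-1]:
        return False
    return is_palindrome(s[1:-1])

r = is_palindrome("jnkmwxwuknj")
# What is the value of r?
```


is_palindrome("jnkmwxwuknj")
"jnkmwxwuknj": s[0]='j' == s[-1]='j' -> is_palindrome("nkmwxwukn")
"nkmwxwukn": s[0]='n' == s[-1]='n' -> is_palindrome("kmwxwuk")
"kmwxwuk": s[0]='k' == s[-1]='k' -> is_palindrome("mwxwu")
"mwxwu": s[0]='m' != s[-1]='u' -> False
= False


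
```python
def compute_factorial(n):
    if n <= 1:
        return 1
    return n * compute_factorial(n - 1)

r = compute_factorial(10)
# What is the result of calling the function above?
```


compute_factorial(10)
= 10 * compute_factorial(9)
= 10 * 9 * compute_factorial(8)
= 10 * 9 * 8 * compute_factorial(7)
= 10 * 9 * 8 * 7 * compute_factorial(6)
= 10 * 9 * 8 * 7 * 6 * compute_factorial(5)
= 10 * 9 * 8 * 7 * 6 * 5 * compute_factorial(4)
= 10 * 9 * 8 * 7 * 6 * 5 * 4 * compute_factorial(3)
= 10 * 9 * 8 * 7 * 6 * 5 * 4 * 3 * compute_factorial(2)
= 10 * 9 * 8 * 7 * 6 * 5 * 4 * 3 * 2 * compute_factorial(1)
= 10 * 9 * 8 * 7 * 6 * 5 * 4 * 3 * 2 * 1
= 3628800


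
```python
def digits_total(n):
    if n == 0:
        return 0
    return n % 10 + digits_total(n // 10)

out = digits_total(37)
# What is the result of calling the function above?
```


digits_total(37)
= 7 + digits_total(3)
= 7 + 3 + digits_total(0)
= 7 + 3 + 0
= 10


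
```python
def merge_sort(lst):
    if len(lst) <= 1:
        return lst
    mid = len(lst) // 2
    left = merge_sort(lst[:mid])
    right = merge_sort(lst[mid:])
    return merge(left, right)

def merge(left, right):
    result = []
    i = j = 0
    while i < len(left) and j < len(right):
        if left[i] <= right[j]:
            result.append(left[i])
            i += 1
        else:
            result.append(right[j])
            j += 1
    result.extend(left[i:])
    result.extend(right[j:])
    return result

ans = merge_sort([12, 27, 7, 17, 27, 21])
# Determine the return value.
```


merge_sort([12, 27, 7, 17, 27, 21])
Split into [12, 27, 7] and [17, 27, 21]
Left sorted: [7, 12, 27]
Right sorted: [17, 21, 27]
Merge [7, 12, 27] and [17, 21, 27]
= [7, 12, 17, 21, 27, 27]


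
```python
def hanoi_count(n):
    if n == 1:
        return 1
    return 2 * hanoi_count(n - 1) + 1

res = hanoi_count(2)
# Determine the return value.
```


hanoi_count(2)
= 2 * hanoi_count(1) + 1
Now compute bottom-up:
hanoi_count(1) = 1
hanoi_count(2) = 2 * 1 + 1 = 3
= 3


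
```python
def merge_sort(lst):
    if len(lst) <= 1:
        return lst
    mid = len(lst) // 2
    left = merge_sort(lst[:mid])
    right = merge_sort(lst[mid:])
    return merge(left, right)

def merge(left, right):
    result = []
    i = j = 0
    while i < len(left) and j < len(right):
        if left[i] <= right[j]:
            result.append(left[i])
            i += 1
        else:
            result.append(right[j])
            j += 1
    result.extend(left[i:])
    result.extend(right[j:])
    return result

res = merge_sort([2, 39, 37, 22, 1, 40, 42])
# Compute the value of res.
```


merge_sort([2, 39, 37, 22, 1, 40, 42])
Split into [2, 39, 37] and [22, 1, 40, 42]
Left sorted: [2, 37, 39]
Right sorted: [1, 22, 40, 42]
Merge [2, 37, 39] and [1, 22, 40, 42]
= [1, 2, 22, 37, 39, 40, 42]


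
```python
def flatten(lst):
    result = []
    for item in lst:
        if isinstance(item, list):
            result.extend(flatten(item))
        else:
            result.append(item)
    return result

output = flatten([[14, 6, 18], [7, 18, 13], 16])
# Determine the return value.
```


flatten([[14, 6, 18], [7, 18, 13], 16])
Processing each element:
  [14, 6, 18] is a list -> flatten recursively -> [14, 6, 18]
  [7, 18, 13] is a list -> flatten recursively -> [7, 18, 13]
  16 is not a list -> append 16
= [14, 6, 18, 7, 18, 13, 16]


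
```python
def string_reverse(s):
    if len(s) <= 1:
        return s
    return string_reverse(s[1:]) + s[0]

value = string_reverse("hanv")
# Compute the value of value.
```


string_reverse("hanv")
= string_reverse("anv") + "h"
= string_reverse("nv") + "a" + "h"
= string_reverse("v") + "n" + "a" + "h"
= "v" + "n" + "a" + "h"
= "vnah"


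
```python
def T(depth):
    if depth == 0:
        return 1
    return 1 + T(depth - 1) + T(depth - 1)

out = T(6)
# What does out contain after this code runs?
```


T(6)
= 1 + T(5) + T(5)
= 1 + 2 * T(5)
T(k) = 2^(k+1) - 1
T(0) = 1
T(1) = 3
T(2) = 7
T(3) = 15
T(4) = 31
T(6) = 2^7 - 1 = 127


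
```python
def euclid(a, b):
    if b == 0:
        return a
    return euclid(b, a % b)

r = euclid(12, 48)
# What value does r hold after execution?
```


euclid(12, 48)
= euclid(48, 12 % 48) = euclid(48, 12)
= euclid(12, 48 % 12) = euclid(12, 0)
b == 0, return a = 12


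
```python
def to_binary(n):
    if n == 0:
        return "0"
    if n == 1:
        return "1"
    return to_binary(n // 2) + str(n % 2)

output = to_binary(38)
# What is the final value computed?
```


to_binary(38)
= to_binary(19) + "0"
= to_binary(9) + "1" + "0"
= to_binary(4) + "1" + "1" + "0"
= to_binary(2) + "0" + "1" + "1" + "0"
= to_binary(1) + "0" + "0" + "1" + "1" + "0"
= "1" + "0" + "0" + "1" + "1" + "0"
= "100110"


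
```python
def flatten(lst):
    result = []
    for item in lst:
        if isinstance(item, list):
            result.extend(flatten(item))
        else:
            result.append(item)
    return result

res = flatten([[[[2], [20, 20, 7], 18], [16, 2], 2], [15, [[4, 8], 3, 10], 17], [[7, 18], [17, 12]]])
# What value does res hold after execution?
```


flatten([[[[2], [20, 20, 7], 18], [16, 2], 2], [15, [[4, 8], 3, 10], 17], [[7, 18], [17, 12]]])
Processing each element:
  [[[2], [20, 20, 7], 18], [16, 2], 2] is a list -> flatten recursively -> [2, 20, 20, 7, 18, 16, 2, 2]
  [15, [[4, 8], 3, 10], 17] is a list -> flatten recursively -> [15, 4, 8, 3, 10, 17]
  [[7, 18], [17, 12]] is a list -> flatten recursively -> [7, 18, 17, 12]
= [2, 20, 20, 7, 18, 16, 2, 2, 15, 4, 8, 3, 10, 17, 7, 18, 17, 12]


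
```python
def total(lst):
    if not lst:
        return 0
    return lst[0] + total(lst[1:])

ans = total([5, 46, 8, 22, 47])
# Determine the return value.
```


total([5, 46, 8, 22, 47])
= 5 + total([46, 8, 22, 47])
= 5 + 46 + total([8, 22, 47])
= 5 + 46 + 8 + total([22, 47])
= 5 + 46 + 8 + 22 + total([47])
= 5 + 46 + 8 + 22 + 47 + total([])
= 5 + 46 + 8 + 22 + 47 + 0
= 128


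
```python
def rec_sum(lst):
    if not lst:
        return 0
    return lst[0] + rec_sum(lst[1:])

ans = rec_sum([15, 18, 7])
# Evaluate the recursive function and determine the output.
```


rec_sum([15, 18, 7])
= 15 + rec_sum([18, 7])
= 15 + 18 + rec_sum([7])
= 15 + 18 + 7 + rec_sum([])
= 15 + 18 + 7 + 0
= 40


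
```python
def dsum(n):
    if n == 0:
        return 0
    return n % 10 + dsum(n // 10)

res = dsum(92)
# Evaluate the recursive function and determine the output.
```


dsum(92)
= 2 + dsum(9)
= 2 + 9 + dsum(0)
= 2 + 9 + 0
= 11


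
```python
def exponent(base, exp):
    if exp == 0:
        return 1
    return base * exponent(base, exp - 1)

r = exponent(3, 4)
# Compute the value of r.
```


exponent(3, 4)
= 3 * exponent(3, 3)
= 3 * 3 * exponent(3, 2)
= 3 * 3 * 3 * exponent(3, 1)
= 3 * 3 * 3 * 3 * exponent(3, 0)
= 3 * 3 * 3 * 3 * 1
= 81


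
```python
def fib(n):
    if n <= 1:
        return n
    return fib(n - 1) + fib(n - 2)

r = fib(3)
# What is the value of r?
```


fib(3)
= fib(2) + fib(1)
Computing bottom-up: fib(0)=0, fib(1)=1, fib(2)=1, fib(3)=2
= 2


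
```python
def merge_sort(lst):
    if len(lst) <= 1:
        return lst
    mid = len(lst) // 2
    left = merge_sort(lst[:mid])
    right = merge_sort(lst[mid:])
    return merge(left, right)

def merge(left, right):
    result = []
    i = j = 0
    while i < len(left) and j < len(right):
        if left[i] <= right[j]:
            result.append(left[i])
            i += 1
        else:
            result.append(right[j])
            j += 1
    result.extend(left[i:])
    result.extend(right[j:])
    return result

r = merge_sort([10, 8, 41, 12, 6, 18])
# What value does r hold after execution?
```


merge_sort([10, 8, 41, 12, 6, 18])
Split into [10, 8, 41] and [12, 6, 18]
Left sorted: [8, 10, 41]
Right sorted: [6, 12, 18]
Merge [8, 10, 41] and [6, 12, 18]
= [6, 8, 10, 12, 18, 41]


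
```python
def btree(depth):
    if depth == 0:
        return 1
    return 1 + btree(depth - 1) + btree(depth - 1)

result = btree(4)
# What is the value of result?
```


btree(4)
= 1 + btree(3) + btree(3)
= 1 + 2 * btree(3)
btree(k) = 2^(k+1) - 1
btree(0) = 1
btree(1) = 3
btree(2) = 7
btree(3) = 15
btree(4) = 31
btree(4) = 2^5 - 1 = 31


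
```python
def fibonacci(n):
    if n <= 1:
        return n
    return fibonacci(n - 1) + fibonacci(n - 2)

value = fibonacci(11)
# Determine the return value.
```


fibonacci(11)
= fibonacci(10) + fibonacci(9)
= (fibonacci(9) + fibonacci(8)) + fibonacci(9)
Computing bottom-up: fibonacci(0)=0, fibonacci(1)=1, fibonacci(2)=1, fibonacci(3)=2, fibonacci(4)=3, fibonacci(5)=5, fibonacci(6)=8, fibonacci(7)=13, fibonacci(8)=21, fibonacci(9)=34, fibonacci(10)=55, fibonacci(11)=89
= 89


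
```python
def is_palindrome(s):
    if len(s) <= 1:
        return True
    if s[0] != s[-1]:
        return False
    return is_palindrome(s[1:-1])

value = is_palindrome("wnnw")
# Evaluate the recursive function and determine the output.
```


is_palindrome("wnnw")
"wnnw": s[0]='w' == s[-1]='w' -> is_palindrome("nn")
"nn": s[0]='n' == s[-1]='n' -> is_palindrome("")
"": len <= 1 -> True
= True
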